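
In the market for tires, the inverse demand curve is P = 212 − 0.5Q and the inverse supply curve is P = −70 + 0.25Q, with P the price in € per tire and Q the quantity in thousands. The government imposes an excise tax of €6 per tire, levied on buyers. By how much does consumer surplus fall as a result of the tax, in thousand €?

Inverting to Q(P) form: Qd = 424 − 2P; Qs = 4P + 280.
Before the tax: set 424 − 2P = 4P + 280 → P* = €24, Q* = 376.
With the tax collected from buyers, demand (in seller-price terms) shifts: Qd = 424 − 2(P + 6).
Solving gives Q = 368 with buyers paying €28 and sellers receiving €22 (the €6 wedge).
ΔCS is the trapezoid between Q = 368 and Q = 376 of height €4: ½ · (376 + 368) · 4 = €1488.

Consumer surplus falls by €1488 thousand.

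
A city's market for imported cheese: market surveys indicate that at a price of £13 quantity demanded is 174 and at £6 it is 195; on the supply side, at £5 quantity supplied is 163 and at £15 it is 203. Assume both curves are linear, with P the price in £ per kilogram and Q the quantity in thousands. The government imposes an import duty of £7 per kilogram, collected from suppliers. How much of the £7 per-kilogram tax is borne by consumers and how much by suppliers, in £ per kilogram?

Demand slope: (195 − 174)/(6 − 13) = -3, so Qd = 213 − 3P.
Supply slope: (203 − 163)/(15 − 5) = 4, so Qs = 4P + 143.
Without the tax, 213 − 3P = 4P + 143 gives 7P = 70, so P* = £10 and Q* = 183.
With the tax collected from suppliers, supply shifts: Qs = 4(P − 7) + 143.
Solving gives Q = 171 with consumers paying £14 and suppliers receiving £7 (the £7 wedge).
Burden on consumers: £4; on suppliers: £3. (They sum to £7.)

Consumers bear £4 per kilogram; suppliers bear £3 per kilogram.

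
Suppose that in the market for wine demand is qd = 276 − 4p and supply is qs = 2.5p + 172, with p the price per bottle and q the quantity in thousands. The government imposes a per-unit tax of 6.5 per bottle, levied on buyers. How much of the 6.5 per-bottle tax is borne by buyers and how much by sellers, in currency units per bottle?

Before the tax: set 276 − 4p = 2.5p + 172 → p* = 16, q* = 212.
With the tax collected from buyers, demand (in seller-price terms) shifts: qd = 276 − 4(p + 6.5).
New equilibrium: buyers pay 18.5, sellers receive 12, q = 202. (Wedge: pb − ps = 6.5.)
Burden on buyers: 2.5; on sellers: 4. (They sum to 6.5.)

Buyers bear 2.5 per bottle; sellers bear 4 per bottle.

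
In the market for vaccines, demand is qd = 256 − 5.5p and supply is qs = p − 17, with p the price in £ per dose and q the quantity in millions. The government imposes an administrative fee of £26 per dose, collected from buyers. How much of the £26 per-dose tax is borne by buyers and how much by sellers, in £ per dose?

Buyers bear £4 per dose; sellers bear £22 per dose.

Before the tax: set 256 − 5.5p = p − 17 → p* = £42, q* = 25.
With the tax collected from buyers, demand (in seller-price terms) shifts: qd = 256 − 5.5(p + 26).
Solving gives q = 3 with buyers paying £46 and sellers receiving £20 (the £26 wedge).
Burden on buyers: £4; on sellers: £22. (They sum to £26.)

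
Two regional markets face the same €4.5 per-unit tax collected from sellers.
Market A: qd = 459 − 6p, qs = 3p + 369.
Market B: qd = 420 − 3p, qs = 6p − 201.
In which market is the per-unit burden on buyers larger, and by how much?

Market B, by €1.5.

Market A: pre-tax p* = €10, q* = 399; post-tax q = 390; per-unit burden on buyers = €1.5.
Market B: pre-tax p* = €69, q* = 213; post-tax q = 204; per-unit burden on buyers = €3.
Difference: €1.5 vs €3 → market B is larger by €1.5.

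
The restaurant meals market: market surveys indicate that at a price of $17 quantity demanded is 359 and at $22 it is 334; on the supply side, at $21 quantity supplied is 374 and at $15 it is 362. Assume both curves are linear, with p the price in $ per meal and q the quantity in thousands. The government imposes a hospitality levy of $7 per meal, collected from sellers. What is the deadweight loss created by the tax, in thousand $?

Deadweight loss = $35 thousand.

Demand slope: (334 − 359)/(22 − 17) = -5, so qd = 444 − 5p.
Supply slope: (362 − 374)/(15 − 21) = 2, so qs = 2p + 332.
Before the tax: set 444 − 5p = 2p + 332 → p* = $16, q* = 364.
With the tax collected from sellers, supply shifts: qs = 2(p − 7) + 332.
New equilibrium: buyers pay $18, sellers receive $11, q = 354. (Wedge: pb − ps = 7.)
Quantity falls by |ΔQ| = |364 − 354| = 10.
DWL = ½ · t · |ΔQ| = ½ · 7 · 10 = $35.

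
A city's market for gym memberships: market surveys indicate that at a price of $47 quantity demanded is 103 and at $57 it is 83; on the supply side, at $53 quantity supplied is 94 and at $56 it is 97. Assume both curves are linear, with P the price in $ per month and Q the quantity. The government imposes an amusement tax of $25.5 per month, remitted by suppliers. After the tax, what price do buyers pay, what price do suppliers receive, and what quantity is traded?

Buyers pay $60.5; suppliers receive $35; quantity = 76.

Demand slope: (83 − 103)/(57 − 47) = -2, so Qd = 197 − 2P.
Supply slope: (97 − 94)/(56 − 53) = 1, so Qs = P + 41.
Before the tax: set 197 − 2P = P + 41 → P* = $52, Q* = 93.
With the tax collected from suppliers, supply shifts: Qs = (P − 25.5) + 41.
Solving gives Q = 76 with buyers paying $60.5 and suppliers receiving $35 (the $25.5 wedge).
The less price-elastic side of the market bears the larger share of a per-unit tax.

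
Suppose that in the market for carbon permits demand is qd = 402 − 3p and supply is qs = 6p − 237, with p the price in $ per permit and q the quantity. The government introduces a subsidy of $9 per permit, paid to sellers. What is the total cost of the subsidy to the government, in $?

Before the subsidy: set 402 − 3p = 6p − 237 → p* = $71, q* = 189.
With a per-unit subsidy paid to sellers, each receives p + 9 per unit sold, so supply becomes qs = 6(p + 9) − 237.
Solving gives q = 207 with buyers paying $65 and sellers receiving $74 (the $9 wedge).
Outlay = t · Q = 9 · 207 = $1863.

Government outlay = $1863.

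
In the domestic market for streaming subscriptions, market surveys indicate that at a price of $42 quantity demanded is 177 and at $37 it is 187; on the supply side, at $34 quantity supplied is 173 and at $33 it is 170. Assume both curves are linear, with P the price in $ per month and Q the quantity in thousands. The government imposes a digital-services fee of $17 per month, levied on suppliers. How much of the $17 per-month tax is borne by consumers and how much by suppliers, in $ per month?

Consumers bear $10.2 per month; suppliers bear $6.8 per month.

Demand slope: (187 − 177)/(37 − 42) = -2, so Qd = 261 − 2P.
Supply slope: (170 − 173)/(33 − 34) = 3, so Qs = 3P + 71.
Without the tax, 261 − 2P = 3P + 71 gives 5P = 190, so P* = $38 and Q* = 185.
With the tax collected from suppliers, supply shifts: Qs = 3(P − 17) + 71.
Solving gives Q = 164.6 with consumers paying $48.2 and suppliers receiving $31.2 (the $17 wedge).
Burden on consumers: $10.2; on suppliers: $6.8. (They sum to $17.)
The less price-elastic side of the market bears the larger share of a per-unit tax.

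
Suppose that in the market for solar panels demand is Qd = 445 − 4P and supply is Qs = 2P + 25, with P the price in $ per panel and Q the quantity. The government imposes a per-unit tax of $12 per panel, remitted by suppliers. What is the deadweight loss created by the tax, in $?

Deadweight loss = $96.

Without the tax, 445 − 4P = 2P + 25 gives 6P = 420, so P* = $70 and Q* = 165.
With the tax collected from suppliers, supply shifts: Qs = 2(P − 12) + 25.
New equilibrium: consumers pay $74, suppliers receive $62, Q = 149. (Wedge: Pb − Ps = 12.)
Quantity falls by |ΔQ| = |165 − 149| = 16.
DWL = ½ · t · |ΔQ| = ½ · 12 · 16 = $96.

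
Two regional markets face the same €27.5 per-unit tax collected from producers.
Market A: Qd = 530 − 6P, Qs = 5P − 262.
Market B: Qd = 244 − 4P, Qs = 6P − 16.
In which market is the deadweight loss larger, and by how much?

Market A, by €123.75.

Market A: pre-tax P* = €72, Q* = 98; post-tax Q = 23; deadweight loss = €1031.25.
Market B: pre-tax P* = €26, Q* = 140; post-tax Q = 74; deadweight loss = €907.5.
Difference: €1031.25 vs €907.5 → market A is larger by €123.75.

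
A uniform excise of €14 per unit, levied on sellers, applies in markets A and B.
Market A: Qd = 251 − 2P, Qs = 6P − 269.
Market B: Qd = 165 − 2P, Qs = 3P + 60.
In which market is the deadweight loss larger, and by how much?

Market A, by €29.4.

Market A: pre-tax P* = €65, Q* = 121; post-tax Q = 100; deadweight loss = €147.
Market B: pre-tax P* = €21, Q* = 123; post-tax Q = 106.2; deadweight loss = €117.6.
Difference: €147 vs €117.6 → market A is larger by €29.4.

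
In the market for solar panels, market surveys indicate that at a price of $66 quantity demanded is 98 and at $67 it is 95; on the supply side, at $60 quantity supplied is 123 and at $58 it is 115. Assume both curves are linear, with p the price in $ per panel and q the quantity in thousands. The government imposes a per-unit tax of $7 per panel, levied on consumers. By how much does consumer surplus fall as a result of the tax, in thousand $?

Consumer surplus falls by $452 thousand.

Demand slope: (95 − 98)/(67 − 66) = -3, so qd = 296 − 3p.
Supply slope: (115 − 123)/(58 − 60) = 4, so qs = 4p − 117.
Without the tax, 296 − 3p = 4p − 117 gives 7p = 413, so p* = $59 and q* = 119.
With the tax collected from consumers, demand (in seller-price terms) shifts: qd = 296 − 3(p + 7).
New equilibrium: consumers pay $63, suppliers receive $56, q = 107. (Wedge: pb − ps = 7.)
ΔCS is the trapezoid between Q = 107 and Q = 119 of height $4: ½ · (119 + 107) · 4 = $452.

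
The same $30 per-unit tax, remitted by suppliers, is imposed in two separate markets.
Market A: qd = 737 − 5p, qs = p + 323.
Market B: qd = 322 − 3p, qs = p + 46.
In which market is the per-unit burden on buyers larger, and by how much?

Market A: pre-tax p* = $69, q* = 392; post-tax q = 367; per-unit burden on buyers = $5.
Market B: pre-tax p* = $69, q* = 115; post-tax q = 92.5; per-unit burden on buyers = $7.5.
Difference: $5 vs $7.5 → market B is larger by $2.5.

Market B, by $2.5.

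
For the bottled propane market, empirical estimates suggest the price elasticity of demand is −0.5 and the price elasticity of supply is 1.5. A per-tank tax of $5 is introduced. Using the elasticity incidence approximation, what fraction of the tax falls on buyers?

Buyers' share ≈ 0.75.

Incidence ratio: buyers' share ≈ εs / (εs + |εd|) = 1.5 / (1.5 + 0.5) = 0.75.
Supply is the more elastic side, so buyers bear the larger share.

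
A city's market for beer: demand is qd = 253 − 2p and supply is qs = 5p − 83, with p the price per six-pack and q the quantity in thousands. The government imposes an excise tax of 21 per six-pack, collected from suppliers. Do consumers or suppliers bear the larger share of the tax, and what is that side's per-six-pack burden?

Before the tax: set 253 − 2p = 5p − 83 → p* = 48, q* = 157.
With the tax collected from suppliers, supply shifts: qs = 5(p − 21) − 83.
New equilibrium: consumers pay 63, suppliers receive 42, q = 127. (Wedge: pb − ps = 21.)
Per-six-pack burden: consumers 15, suppliers 6.
Consumers take the larger share because demand is less price-elastic here (demand slope 2 vs supply slope 5).
The less price-elastic side of the market bears the larger share of a per-unit tax.

Consumers bear the larger share: 15 per six-pack.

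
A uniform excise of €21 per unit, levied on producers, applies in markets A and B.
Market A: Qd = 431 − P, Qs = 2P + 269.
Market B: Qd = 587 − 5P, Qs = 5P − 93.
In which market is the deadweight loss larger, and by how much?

Market A: pre-tax P* = €54, Q* = 377; post-tax Q = 363; deadweight loss = €147.
Market B: pre-tax P* = €68, Q* = 247; post-tax Q = 194.5; deadweight loss = €551.25.
Difference: €147 vs €551.25 → market B is larger by €404.25.

Market B, by €404.25.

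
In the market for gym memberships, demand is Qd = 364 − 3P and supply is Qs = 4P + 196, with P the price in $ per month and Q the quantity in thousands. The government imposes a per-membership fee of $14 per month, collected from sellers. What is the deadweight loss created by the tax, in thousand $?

Deadweight loss = $168 thousand.

Before the tax: set 364 − 3P = 4P + 196 → P* = $24, Q* = 292.
With the tax collected from sellers, supply shifts: Qs = 4(P − 14) + 196.
New equilibrium: consumers pay $32, sellers receive $18, Q = 268. (Wedge: Pb − Ps = 14.)
Quantity falls by |ΔQ| = |292 − 268| = 24.
DWL = ½ · t · |ΔQ| = ½ · 14 · 24 = $168.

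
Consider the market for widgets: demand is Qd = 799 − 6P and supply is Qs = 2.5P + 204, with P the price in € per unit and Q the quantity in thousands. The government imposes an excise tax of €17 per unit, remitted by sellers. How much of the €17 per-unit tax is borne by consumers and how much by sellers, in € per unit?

Without the tax, 799 − 6P = 2.5P + 204 gives 8.5P = 595, so P* = €70 and Q* = 379.
With the tax collected from sellers, supply shifts: Qs = 2.5(P − 17) + 204.
New equilibrium: consumers pay €75, sellers receive €58, Q = 349. (Wedge: Pb − Ps = 17.)
Burden on consumers: €5; on sellers: €12. (They sum to €17.)
The less price-elastic side of the market bears the larger share of a per-unit tax.

Consumers bear €5 per unit; sellers bear €12 per unit.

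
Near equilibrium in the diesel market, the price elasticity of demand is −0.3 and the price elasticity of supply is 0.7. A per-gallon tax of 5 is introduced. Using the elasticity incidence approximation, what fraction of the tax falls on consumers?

Consumers' share ≈ 0.7.

Incidence ratio: consumers' share ≈ εs / (εs + |εd|) = 0.7 / (0.7 + 0.3) = 0.7.
Supply is the more elastic side, so consumers bear the larger share.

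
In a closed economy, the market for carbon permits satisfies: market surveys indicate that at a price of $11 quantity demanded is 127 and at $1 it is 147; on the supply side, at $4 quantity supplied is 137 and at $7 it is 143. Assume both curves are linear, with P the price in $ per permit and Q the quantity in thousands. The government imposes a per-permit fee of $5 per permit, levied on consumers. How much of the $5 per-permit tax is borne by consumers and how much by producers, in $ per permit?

Demand slope: (147 − 127)/(1 − 11) = -2, so Qd = 149 − 2P.
Supply slope: (143 − 137)/(7 − 4) = 2, so Qs = 2P + 129.
Without the tax, 149 − 2P = 2P + 129 gives 4P = 20, so P* = $5 and Q* = 139.
With the tax collected from consumers, demand (in seller-price terms) shifts: Qd = 149 − 2(P + 5).
New equilibrium: consumers pay $7.5, producers receive $2.5, Q = 134. (Wedge: Pb − Ps = 5.)
Burden on consumers: $2.5; on producers: $2.5. (They sum to $5.)

Consumers bear $2.5 per permit; producers bear $2.5 per permit.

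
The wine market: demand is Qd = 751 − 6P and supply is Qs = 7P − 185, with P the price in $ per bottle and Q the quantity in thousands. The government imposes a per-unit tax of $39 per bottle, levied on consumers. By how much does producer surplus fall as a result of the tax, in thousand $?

Producer surplus falls by $4608 thousand.

Without the tax, 751 − 6P = 7P − 185 gives 13P = 936, so P* = $72 and Q* = 319.
With the tax collected from consumers, demand (in seller-price terms) shifts: Qd = 751 − 6(P + 39).
New equilibrium: consumers pay $93, producers receive $54, Q = 193. (Wedge: Pb − Ps = 39.)
ΔPS is the trapezoid between Q = 193 and Q = 319 of height $18: ½ · (319 + 193) · 18 = $4608.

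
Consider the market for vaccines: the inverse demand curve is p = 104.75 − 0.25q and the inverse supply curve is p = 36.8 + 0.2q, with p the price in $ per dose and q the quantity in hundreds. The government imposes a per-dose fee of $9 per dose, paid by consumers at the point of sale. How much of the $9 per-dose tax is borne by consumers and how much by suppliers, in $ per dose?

Consumers bear $5 per dose; suppliers bear $4 per dose.

Inverting to q(p) form: qd = 419 − 4p; qs = 5p − 184.
Before the tax: set 419 − 4p = 5p − 184 → p* = $67, q* = 151.
With the tax collected from consumers, demand (in seller-price terms) shifts: qd = 419 − 4(p + 9).
Solving gives q = 131 with consumers paying $72 and suppliers receiving $63 (the $9 wedge).
Burden on consumers: $5; on suppliers: $4. (They sum to $9.)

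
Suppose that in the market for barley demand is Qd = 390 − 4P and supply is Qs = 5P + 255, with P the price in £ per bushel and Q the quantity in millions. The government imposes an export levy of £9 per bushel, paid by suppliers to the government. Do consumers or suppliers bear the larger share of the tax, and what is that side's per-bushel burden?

Without the tax, 390 − 4P = 5P + 255 gives 9P = 135, so P* = £15 and Q* = 330.
With the tax collected from suppliers, supply shifts: Qs = 5(P − 9) + 255.
Solving gives Q = 310 with consumers paying £20 and suppliers receiving £11 (the £9 wedge).
Per-bushel burden: consumers £5, suppliers £4.
Consumers take the larger share because demand is less price-elastic here (demand slope 4 vs supply slope 5).

Consumers bear the larger share: £5 per bushel.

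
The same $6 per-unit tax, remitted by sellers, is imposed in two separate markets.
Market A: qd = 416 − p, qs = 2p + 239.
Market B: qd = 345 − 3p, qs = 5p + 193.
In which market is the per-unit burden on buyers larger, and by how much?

Market A, by $0.25.

Market A: pre-tax p* = $59, q* = 357; post-tax q = 353; per-unit burden on buyers = $4.
Market B: pre-tax p* = $19, q* = 288; post-tax q = 276.75; per-unit burden on buyers = $3.75.
Difference: $4 vs $3.75 → market A is larger by $0.25.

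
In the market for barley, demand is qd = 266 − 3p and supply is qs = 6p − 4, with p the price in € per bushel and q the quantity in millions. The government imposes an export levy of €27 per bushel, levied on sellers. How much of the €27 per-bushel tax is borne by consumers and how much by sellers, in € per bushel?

Without the tax, 266 − 3p = 6p − 4 gives 9p = 270, so p* = €30 and q* = 176.
With the tax collected from sellers, supply shifts: qs = 6(p − 27) − 4.
New equilibrium: consumers pay €48, sellers receive €21, q = 122. (Wedge: pb − ps = 27.)
Burden on consumers: €18; on sellers: €9. (They sum to €27.)
The less price-elastic side of the market bears the larger share of a per-unit tax.

Consumers bear €18 per bushel; sellers bear €9 per bushel.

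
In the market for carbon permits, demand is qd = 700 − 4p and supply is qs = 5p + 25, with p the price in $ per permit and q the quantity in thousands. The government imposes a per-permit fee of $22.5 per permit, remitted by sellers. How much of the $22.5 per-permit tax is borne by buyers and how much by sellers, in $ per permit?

Before the tax: set 700 − 4p = 5p + 25 → p* = $75, q* = 400.
With the tax collected from sellers, supply shifts: qs = 5(p − 22.5) + 25.
Solving gives q = 350 with buyers paying $87.5 and sellers receiving $65 (the $22.5 wedge).
Burden on buyers: $12.5; on sellers: $10. (They sum to $22.5.)

Buyers bear $12.5 per permit; sellers bear $10 per permit.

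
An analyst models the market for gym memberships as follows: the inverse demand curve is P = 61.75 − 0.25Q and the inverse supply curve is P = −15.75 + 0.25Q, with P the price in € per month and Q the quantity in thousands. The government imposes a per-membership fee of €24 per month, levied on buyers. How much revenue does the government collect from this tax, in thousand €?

Rewrite in direct form: Qd = 247 − 4P and Qs = 4P + 63.
Before the tax: set 247 − 4P = 4P + 63 → P* = €23, Q* = 155.
With the tax collected from buyers, demand (in seller-price terms) shifts: Qd = 247 − 4(P + 24).
New equilibrium: buyers pay €35, sellers receive €11, Q = 107. (Wedge: Pb − Ps = 24.)
Revenue = t · Q = 24 · 107 = €2568.

Tax revenue = €2568 thousand.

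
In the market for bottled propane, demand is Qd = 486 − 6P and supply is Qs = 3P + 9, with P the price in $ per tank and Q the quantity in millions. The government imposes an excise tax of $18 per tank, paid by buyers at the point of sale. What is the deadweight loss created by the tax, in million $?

Without the tax, 486 − 6P = 3P + 9 gives 9P = 477, so P* = $53 and Q* = 168.
With the tax collected from buyers, demand (in seller-price terms) shifts: Qd = 486 − 6(P + 18).
Solving gives Q = 132 with buyers paying $59 and suppliers receiving $41 (the $18 wedge).
Quantity falls by |ΔQ| = |168 − 132| = 36.
DWL = ½ · t · |ΔQ| = ½ · 18 · 36 = $324.

Deadweight loss = $324 million.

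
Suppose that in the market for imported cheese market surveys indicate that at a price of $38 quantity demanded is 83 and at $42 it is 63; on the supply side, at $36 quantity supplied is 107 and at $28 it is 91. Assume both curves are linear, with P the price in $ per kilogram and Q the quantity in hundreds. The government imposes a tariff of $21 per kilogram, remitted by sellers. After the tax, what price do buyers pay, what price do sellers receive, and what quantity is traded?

Buyers pay $40; sellers receive $19; quantity = 73.

Demand slope: (63 − 83)/(42 − 38) = -5, so Qd = 273 − 5P.
Supply slope: (91 − 107)/(28 − 36) = 2, so Qs = 2P + 35.
Before the tax: set 273 − 5P = 2P + 35 → P* = $34, Q* = 103.
With the tax collected from sellers, supply shifts: Qs = 2(P − 21) + 35.
New equilibrium: buyers pay $40, sellers receive $19, Q = 73. (Wedge: Pb − Ps = 21.)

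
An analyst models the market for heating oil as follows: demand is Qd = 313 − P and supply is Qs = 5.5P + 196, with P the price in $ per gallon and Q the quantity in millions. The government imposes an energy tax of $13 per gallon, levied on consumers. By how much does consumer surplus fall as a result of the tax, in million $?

Before the tax: set 313 − P = 5.5P + 196 → P* = $18, Q* = 295.
With the tax collected from consumers, demand (in seller-price terms) shifts: Qd = 313 − (P + 13).
Solving gives Q = 284 with consumers paying $29 and sellers receiving $16 (the $13 wedge).
ΔCS is the trapezoid between Q = 284 and Q = 295 of height $11: ½ · (295 + 284) · 11 = $3184.5.

Consumer surplus falls by $3184.5 million.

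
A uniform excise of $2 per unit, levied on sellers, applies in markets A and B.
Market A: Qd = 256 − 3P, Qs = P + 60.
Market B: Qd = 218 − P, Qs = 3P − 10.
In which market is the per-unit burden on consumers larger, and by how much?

Market B, by $1.

Market A: pre-tax P* = $49, Q* = 109; post-tax Q = 107.5; per-unit burden on consumers = $0.5.
Market B: pre-tax P* = $57, Q* = 161; post-tax Q = 159.5; per-unit burden on consumers = $1.5.
Difference: $0.5 vs $1.5 → market B is larger by $1.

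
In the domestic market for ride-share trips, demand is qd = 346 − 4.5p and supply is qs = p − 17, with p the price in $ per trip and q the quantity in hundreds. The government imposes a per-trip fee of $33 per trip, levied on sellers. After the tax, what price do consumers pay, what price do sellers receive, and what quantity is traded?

Consumers pay $72; sellers receive $39; quantity = 22.

Without the tax, 346 − 4.5p = p − 17 gives 5.5p = 363, so p* = $66 and q* = 49.
With the tax collected from sellers, supply shifts: qs = (p − 33) − 17.
New equilibrium: consumers pay $72, sellers receive $39, q = 22. (Wedge: pb − ps = 33.)
The less price-elastic side of the market bears the larger share of a per-unit tax.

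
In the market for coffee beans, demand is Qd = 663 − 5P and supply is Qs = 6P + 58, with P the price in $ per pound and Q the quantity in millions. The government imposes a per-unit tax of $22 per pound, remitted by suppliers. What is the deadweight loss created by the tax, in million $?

Deadweight loss = $660 million.

Without the tax, 663 − 5P = 6P + 58 gives 11P = 605, so P* = $55 and Q* = 388.
With the tax collected from suppliers, supply shifts: Qs = 6(P − 22) + 58.
Solving gives Q = 328 with consumers paying $67 and suppliers receiving $45 (the $22 wedge).
Quantity falls by |ΔQ| = |388 − 328| = 60.
DWL = ½ · t · |ΔQ| = ½ · 22 · 60 = $660.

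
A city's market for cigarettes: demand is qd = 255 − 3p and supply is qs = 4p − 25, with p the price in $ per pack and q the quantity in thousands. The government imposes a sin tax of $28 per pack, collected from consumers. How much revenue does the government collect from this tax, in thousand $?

Before the tax: set 255 − 3p = 4p − 25 → p* = $40, q* = 135.
With the tax collected from consumers, demand (in seller-price terms) shifts: qd = 255 − 3(p + 28).
Solving gives q = 87 with consumers paying $56 and producers receiving $28 (the $28 wedge).
Revenue = t · Q = 28 · 87 = $2436.

Tax revenue = $2436 thousand.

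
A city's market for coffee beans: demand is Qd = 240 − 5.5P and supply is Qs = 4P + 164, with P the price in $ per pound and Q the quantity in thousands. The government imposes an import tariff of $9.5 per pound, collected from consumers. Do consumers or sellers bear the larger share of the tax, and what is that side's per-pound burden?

Sellers bear the larger share: $5.5 per pound.

Without the tax, 240 − 5.5P = 4P + 164 gives 9.5P = 76, so P* = $8 and Q* = 196.
With the tax collected from consumers, demand (in seller-price terms) shifts: Qd = 240 − 5.5(P + 9.5).
Solving gives Q = 174 with consumers paying $12 and sellers receiving $2.5 (the $9.5 wedge).
Per-pound burden: consumers $4, sellers $5.5.
Sellers take the larger share because supply is less price-elastic here (demand slope 5.5 vs supply slope 4).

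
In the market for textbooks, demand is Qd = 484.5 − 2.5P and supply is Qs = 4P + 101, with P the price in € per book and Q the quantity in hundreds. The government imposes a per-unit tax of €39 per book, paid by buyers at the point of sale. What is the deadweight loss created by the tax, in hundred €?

Before the tax: set 484.5 − 2.5P = 4P + 101 → P* = €59, Q* = 337.
With the tax collected from buyers, demand (in seller-price terms) shifts: Qd = 484.5 − 2.5(P + 39).
New equilibrium: buyers pay €83, suppliers receive €44, Q = 277. (Wedge: Pb − Ps = 39.)
Quantity falls by |ΔQ| = |337 − 277| = 60.
DWL = ½ · t · |ΔQ| = ½ · 39 · 60 = €1170.

Deadweight loss = €1170 hundred.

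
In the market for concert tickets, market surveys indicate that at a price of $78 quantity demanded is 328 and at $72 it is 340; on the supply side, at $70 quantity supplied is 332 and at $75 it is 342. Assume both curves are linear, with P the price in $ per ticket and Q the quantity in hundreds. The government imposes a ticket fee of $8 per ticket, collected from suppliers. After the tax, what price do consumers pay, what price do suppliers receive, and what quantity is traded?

Demand slope: (340 − 328)/(72 − 78) = -2, so Qd = 484 − 2P.
Supply slope: (342 − 332)/(75 − 70) = 2, so Qs = 2P + 192.
Without the tax, 484 − 2P = 2P + 192 gives 4P = 292, so P* = $73 and Q* = 338.
With the tax collected from suppliers, supply shifts: Qs = 2(P − 8) + 192.
Solving gives Q = 330 with consumers paying $77 and suppliers receiving $69 (the $8 wedge).

Consumers pay $77; suppliers receive $69; quantity = 330.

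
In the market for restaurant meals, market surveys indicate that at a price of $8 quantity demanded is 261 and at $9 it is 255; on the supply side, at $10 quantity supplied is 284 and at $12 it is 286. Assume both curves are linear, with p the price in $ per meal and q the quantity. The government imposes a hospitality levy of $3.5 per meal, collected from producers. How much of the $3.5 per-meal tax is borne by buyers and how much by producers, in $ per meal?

Demand slope: (255 − 261)/(9 − 8) = -6, so qd = 309 − 6p.
Supply slope: (286 − 284)/(12 − 10) = 1, so qs = p + 274.
Without the tax, 309 − 6p = p + 274 gives 7p = 35, so p* = $5 and q* = 279.
With the tax collected from producers, supply shifts: qs = (p − 3.5) + 274.
New equilibrium: buyers pay $5.5, producers receive $2, q = 276. (Wedge: pb − ps = 3.5.)
Burden on buyers: $0.5; on producers: $3. (They sum to $3.5.)
The less price-elastic side of the market bears the larger share of a per-unit tax.

Buyers bear $0.5 per meal; producers bear $3 per meal.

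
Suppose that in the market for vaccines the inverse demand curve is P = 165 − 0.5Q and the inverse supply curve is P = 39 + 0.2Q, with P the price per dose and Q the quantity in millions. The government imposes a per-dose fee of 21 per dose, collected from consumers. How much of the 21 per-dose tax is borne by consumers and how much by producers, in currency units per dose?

Consumers bear 15 per dose; producers bear 6 per dose.

Inverting to Q(P) form: Qd = 330 − 2P; Qs = 5P − 195.
Without the tax, 330 − 2P = 5P − 195 gives 7P = 525, so P* = 75 and Q* = 180.
With the tax collected from consumers, demand (in seller-price terms) shifts: Qd = 330 − 2(P + 21).
New equilibrium: consumers pay 90, producers receive 69, Q = 150. (Wedge: Pb − Ps = 21.)
Burden on consumers: 15; on producers: 6. (They sum to 21.)
The less price-elastic side of the market bears the larger share of a per-unit tax.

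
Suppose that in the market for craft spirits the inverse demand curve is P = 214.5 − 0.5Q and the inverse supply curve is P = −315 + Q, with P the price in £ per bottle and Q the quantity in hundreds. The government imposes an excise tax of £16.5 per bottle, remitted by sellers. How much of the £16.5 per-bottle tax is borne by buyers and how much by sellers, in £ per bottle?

Buyers bear £5.5 per bottle; sellers bear £11 per bottle.

Rewrite in direct form: Qd = 429 − 2P and Qs = P + 315.
Without the tax, 429 − 2P = P + 315 gives 3P = 114, so P* = £38 and Q* = 353.
With the tax collected from sellers, supply shifts: Qs = (P − 16.5) + 315.
New equilibrium: buyers pay £43.5, sellers receive £27, Q = 342. (Wedge: Pb − Ps = 16.5.)
Burden on buyers: £5.5; on sellers: £11. (They sum to £16.5.)
The less price-elastic side of the market bears the larger share of a per-unit tax.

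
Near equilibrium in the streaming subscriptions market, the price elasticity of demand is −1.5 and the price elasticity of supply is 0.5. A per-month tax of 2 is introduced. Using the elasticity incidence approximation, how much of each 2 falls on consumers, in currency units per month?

Consumers bear ≈ 0.5 per month.

Incidence ratio: consumers' share ≈ εs / (εs + |εd|) = 0.5 / (0.5 + 1.5) = 0.25.
So consumers bear ≈ 0.25 × 2 = 0.5; sellers bear 1.5.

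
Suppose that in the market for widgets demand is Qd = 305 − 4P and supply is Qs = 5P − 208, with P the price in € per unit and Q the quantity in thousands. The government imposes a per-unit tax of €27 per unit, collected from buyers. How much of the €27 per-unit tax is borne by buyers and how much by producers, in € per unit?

Before the tax: set 305 − 4P = 5P − 208 → P* = €57, Q* = 77.
With the tax collected from buyers, demand (in seller-price terms) shifts: Qd = 305 − 4(P + 27).
Solving gives Q = 17 with buyers paying €72 and producers receiving €45 (the €27 wedge).
Burden on buyers: €15; on producers: €12. (They sum to €27.)
The less price-elastic side of the market bears the larger share of a per-unit tax.

Buyers bear €15 per unit; producers bear €12 per unit.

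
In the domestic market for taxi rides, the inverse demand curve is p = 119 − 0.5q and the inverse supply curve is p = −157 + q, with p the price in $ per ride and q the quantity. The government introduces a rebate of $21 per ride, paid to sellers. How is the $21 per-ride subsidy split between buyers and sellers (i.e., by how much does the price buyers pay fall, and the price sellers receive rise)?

Buyers gain $7 per ride; sellers gain $14 per ride.

Rewrite in direct form: qd = 238 − 2p and qs = p + 157.
Without the subsidy, 238 − 2p = p + 157 gives 3p = 81, so p* = $27 and q* = 184.
With a per-unit subsidy paid to sellers, each receives p + 21 per unit sold, so supply becomes qs = (p + 21) + 157.
Solving gives q = 198 with buyers paying $20 and sellers receiving $41 (the $21 wedge).
Gain to buyers: $7; to sellers: $14. (They sum to $21.)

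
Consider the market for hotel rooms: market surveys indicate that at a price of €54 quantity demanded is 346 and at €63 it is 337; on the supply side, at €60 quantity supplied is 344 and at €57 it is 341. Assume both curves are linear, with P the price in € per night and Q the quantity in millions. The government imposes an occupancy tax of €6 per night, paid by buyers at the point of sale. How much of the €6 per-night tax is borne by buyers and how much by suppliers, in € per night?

Demand slope: (337 − 346)/(63 − 54) = -1, so Qd = 400 − P.
Supply slope: (341 − 344)/(57 − 60) = 1, so Qs = P + 284.
Before the tax: set 400 − P = P + 284 → P* = €58, Q* = 342.
With the tax collected from buyers, demand (in seller-price terms) shifts: Qd = 400 − (P + 6).
Solving gives Q = 339 with buyers paying €61 and suppliers receiving €55 (the €6 wedge).
Burden on buyers: €3; on suppliers: €3. (They sum to €6.)

Buyers bear €3 per night; suppliers bear €3 per night.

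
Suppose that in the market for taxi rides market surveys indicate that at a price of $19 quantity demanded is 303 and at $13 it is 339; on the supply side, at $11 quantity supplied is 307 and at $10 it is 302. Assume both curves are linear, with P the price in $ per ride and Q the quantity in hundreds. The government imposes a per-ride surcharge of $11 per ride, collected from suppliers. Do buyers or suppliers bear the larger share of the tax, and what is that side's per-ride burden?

Demand slope: (339 − 303)/(13 − 19) = -6, so Qd = 417 − 6P.
Supply slope: (302 − 307)/(10 − 11) = 5, so Qs = 5P + 252.
Before the tax: set 417 − 6P = 5P + 252 → P* = $15, Q* = 327.
With the tax collected from suppliers, supply shifts: Qs = 5(P − 11) + 252.
Solving gives Q = 297 with buyers paying $20 and suppliers receiving $9 (the $11 wedge).
Per-ride burden: buyers $5, suppliers $6.
Suppliers take the larger share because supply is less price-elastic here (demand slope 6 vs supply slope 5).
The less price-elastic side of the market bears the larger share of a per-unit tax.

Suppliers bear the larger share: $6 per ride.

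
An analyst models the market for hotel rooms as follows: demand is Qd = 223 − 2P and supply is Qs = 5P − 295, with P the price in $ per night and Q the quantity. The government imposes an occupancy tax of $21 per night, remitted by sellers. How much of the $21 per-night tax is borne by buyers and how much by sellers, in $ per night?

Buyers bear $15 per night; sellers bear $6 per night.

Without the tax, 223 − 2P = 5P − 295 gives 7P = 518, so P* = $74 and Q* = 75.
With the tax collected from sellers, supply shifts: Qs = 5(P − 21) − 295.
Solving gives Q = 45 with buyers paying $89 and sellers receiving $68 (the $21 wedge).
Burden on buyers: $15; on sellers: $6. (They sum to $21.)
The less price-elastic side of the market bears the larger share of a per-unit tax.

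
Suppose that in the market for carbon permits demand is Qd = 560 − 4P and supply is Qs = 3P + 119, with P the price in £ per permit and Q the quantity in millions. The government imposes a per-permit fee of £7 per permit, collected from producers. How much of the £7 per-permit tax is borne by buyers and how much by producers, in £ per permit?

Before the tax: set 560 − 4P = 3P + 119 → P* = £63, Q* = 308.
With the tax collected from producers, supply shifts: Qs = 3(P − 7) + 119.
New equilibrium: buyers pay £66, producers receive £59, Q = 296. (Wedge: Pb − Ps = 7.)
Burden on buyers: £3; on producers: £4. (They sum to £7.)
The less price-elastic side of the market bears the larger share of a per-unit tax.

Buyers bear £3 per permit; producers bear £4 per permit.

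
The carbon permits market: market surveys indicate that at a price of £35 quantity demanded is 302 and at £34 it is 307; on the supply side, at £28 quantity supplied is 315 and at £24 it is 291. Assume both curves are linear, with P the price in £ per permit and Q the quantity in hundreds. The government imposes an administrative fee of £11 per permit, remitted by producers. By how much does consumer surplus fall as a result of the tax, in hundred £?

Consumer surplus falls by £1872 hundred.

Demand slope: (307 − 302)/(34 − 35) = -5, so Qd = 477 − 5P.
Supply slope: (291 − 315)/(24 − 28) = 6, so Qs = 6P + 147.
Without the tax, 477 − 5P = 6P + 147 gives 11P = 330, so P* = £30 and Q* = 327.
With the tax collected from producers, supply shifts: Qs = 6(P − 11) + 147.
New equilibrium: buyers pay £36, producers receive £25, Q = 297. (Wedge: Pb − Ps = 11.)
ΔCS is the trapezoid between Q = 297 and Q = 327 of height £6: ½ · (327 + 297) · 6 = £1872.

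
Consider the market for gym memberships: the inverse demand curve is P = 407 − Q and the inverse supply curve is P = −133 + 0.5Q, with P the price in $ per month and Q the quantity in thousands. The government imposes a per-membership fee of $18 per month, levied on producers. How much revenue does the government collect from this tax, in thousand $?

Rewrite in direct form: Qd = 407 − P and Qs = 2P + 266.
Before the tax: set 407 − P = 2P + 266 → P* = $47, Q* = 360.
With the tax collected from producers, supply shifts: Qs = 2(P − 18) + 266.
New equilibrium: consumers pay $59, producers receive $41, Q = 348. (Wedge: Pb − Ps = 18.)
Revenue = t · Q = 18 · 348 = $6264.

Tax revenue = $6264 thousand.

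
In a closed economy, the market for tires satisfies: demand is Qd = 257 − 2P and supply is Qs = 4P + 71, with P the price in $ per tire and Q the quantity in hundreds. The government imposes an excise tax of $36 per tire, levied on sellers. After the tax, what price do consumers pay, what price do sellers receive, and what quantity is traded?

Consumers pay $55; sellers receive $19; quantity = 147.

Before the tax: set 257 − 2P = 4P + 71 → P* = $31, Q* = 195.
With the tax collected from sellers, supply shifts: Qs = 4(P − 36) + 71.
Solving gives Q = 147 with consumers paying $55 and sellers receiving $19 (the $36 wedge).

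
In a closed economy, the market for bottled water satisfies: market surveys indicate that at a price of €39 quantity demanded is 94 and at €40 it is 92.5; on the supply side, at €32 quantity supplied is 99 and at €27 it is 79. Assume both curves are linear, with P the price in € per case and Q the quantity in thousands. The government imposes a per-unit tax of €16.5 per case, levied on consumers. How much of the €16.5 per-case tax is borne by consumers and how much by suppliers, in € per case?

Consumers bear €12 per case; suppliers bear €4.5 per case.

Demand slope: (92.5 − 94)/(40 − 39) = -1.5, so Qd = 152.5 − 1.5P.
Supply slope: (79 − 99)/(27 − 32) = 4, so Qs = 4P − 29.
Without the tax, 152.5 − 1.5P = 4P − 29 gives 5.5P = 181.5, so P* = €33 and Q* = 103.
With the tax collected from consumers, demand (in seller-price terms) shifts: Qd = 152.5 − 1.5(P + 16.5).
Solving gives Q = 85 with consumers paying €45 and suppliers receiving €28.5 (the €16.5 wedge).
Burden on consumers: €12; on suppliers: €4.5. (They sum to €16.5.)
The less price-elastic side of the market bears the larger share of a per-unit tax.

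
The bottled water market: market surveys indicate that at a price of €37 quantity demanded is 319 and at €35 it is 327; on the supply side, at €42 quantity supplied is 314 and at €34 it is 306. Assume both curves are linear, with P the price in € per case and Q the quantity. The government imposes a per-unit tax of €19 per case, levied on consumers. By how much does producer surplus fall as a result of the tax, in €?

Producer surplus falls by €4611.68.

Demand slope: (327 − 319)/(35 − 37) = -4, so Qd = 467 − 4P.
Supply slope: (306 − 314)/(34 − 42) = 1, so Qs = P + 272.
Without the tax, 467 − 4P = P + 272 gives 5P = 195, so P* = €39 and Q* = 311.
With the tax collected from consumers, demand (in seller-price terms) shifts: Qd = 467 − 4(P + 19).
Solving gives Q = 295.8 with consumers paying €42.8 and producers receiving €23.8 (the €19 wedge).
ΔPS is the trapezoid between Q = 295.8 and Q = 311 of height €15.2: ½ · (311 + 295.8) · 15.2 = €4611.68.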